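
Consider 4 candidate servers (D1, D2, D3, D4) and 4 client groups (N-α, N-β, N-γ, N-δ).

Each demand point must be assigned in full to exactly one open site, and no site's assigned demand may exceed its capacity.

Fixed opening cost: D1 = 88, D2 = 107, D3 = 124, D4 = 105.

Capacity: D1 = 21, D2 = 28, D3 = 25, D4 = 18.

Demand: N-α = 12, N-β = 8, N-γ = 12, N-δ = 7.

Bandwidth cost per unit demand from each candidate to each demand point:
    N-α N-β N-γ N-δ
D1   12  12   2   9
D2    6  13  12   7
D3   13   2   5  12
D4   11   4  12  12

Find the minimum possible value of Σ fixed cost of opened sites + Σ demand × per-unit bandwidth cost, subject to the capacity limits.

428

Open {D2, D3}; cheapest assignment that respects the capacities:
  D2 (cap 28, load 19): N-α, N-δ — cost 12×6 + 7×7 = 121
  D3 (cap 25, load 20): N-β, N-γ — cost 8×2 + 12×5 = 76
  Shipping 197, fixed 231 → total 428.
  Any other capacity-feasible assignment to {D2, D3} ships for at least 197.
Compare {D1, D2}: its best feasible assignment gives total 436.
Compare {D1, D3}: its best feasible assignment gives total 471.
Every other set of open sites that can feasibly serve all demand totals ≥ 436 even under its best assignment. Minimum: 428.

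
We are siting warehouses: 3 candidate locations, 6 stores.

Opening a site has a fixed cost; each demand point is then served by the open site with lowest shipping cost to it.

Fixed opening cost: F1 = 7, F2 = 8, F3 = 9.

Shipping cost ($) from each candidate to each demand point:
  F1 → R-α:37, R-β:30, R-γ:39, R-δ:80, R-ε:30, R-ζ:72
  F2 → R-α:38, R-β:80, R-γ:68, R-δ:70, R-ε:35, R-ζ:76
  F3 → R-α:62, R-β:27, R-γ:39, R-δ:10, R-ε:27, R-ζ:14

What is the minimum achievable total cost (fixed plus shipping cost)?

Open {F1, F3}: assign each demand point to its cheapest open site.
  R-α→F1 37, R-β→F3 27, R-γ→F1 39, R-δ→F3 10, R-ε→F3 27, R-ζ→F3 14
  shipping cost 154, fixed 16 → total 170.
Compare {F2, F3}: shipping cost 155 + fixed 17 = 172.
Compare {F1, F2, F3}: shipping cost 154 + fixed 24 = 178.
Compare {F3}: shipping cost 179 + fixed 9 = 188.
All other subsets cost ≥ 172. Minimum total cost: 170.

170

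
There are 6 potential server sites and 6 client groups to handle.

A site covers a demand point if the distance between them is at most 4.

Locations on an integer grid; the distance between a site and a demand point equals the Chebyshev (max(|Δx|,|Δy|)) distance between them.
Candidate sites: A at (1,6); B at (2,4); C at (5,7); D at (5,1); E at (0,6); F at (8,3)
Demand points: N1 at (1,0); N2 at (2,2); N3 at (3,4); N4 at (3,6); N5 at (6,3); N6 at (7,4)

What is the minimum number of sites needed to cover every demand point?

2

Coverage sets (demand points within 4 of each site):
  A: {N2, N3, N4}
  B: {N1, N2, N3, N4, N5}
  C: {N3, N4, N5, N6}
  D: {N1, N2, N3, N5, N6}
  E: {N2, N3, N4}
  F: {N5, N6}
No single site covers all 6 demand points.
But {A, D} covers everything, so the minimum is 2.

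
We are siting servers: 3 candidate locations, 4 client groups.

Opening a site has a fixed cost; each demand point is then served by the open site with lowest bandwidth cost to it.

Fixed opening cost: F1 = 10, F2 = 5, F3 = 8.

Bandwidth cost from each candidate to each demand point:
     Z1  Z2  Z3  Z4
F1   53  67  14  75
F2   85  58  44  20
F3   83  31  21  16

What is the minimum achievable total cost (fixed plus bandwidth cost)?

132

Open {F1, F3}: assign each demand point to its cheapest open site.
  Z1→F1 53, Z2→F3 31, Z3→F1 14, Z4→F3 16
  bandwidth cost 114, fixed 18 → total 132.
Compare {F1, F2, F3}: bandwidth cost 114 + fixed 23 = 137.
Compare {F3}: bandwidth cost 151 + fixed 8 = 159.
Compare {F1, F2}: bandwidth cost 145 + fixed 15 = 160.
All other subsets cost ≥ 137. Minimum total cost: 132.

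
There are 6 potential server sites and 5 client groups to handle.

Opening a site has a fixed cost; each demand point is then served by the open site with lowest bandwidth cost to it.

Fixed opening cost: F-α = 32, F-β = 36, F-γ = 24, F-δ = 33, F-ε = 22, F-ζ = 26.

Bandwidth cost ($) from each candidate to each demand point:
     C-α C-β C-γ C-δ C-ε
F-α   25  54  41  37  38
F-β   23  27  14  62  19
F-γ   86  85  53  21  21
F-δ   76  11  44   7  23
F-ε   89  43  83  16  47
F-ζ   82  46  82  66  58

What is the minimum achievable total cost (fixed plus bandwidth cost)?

Open {F-β, F-δ}: assign each demand point to its cheapest open site.
  C-α→F-β 23, C-β→F-δ 11, C-γ→F-β 14, C-δ→F-δ 7, C-ε→F-β 19
  bandwidth cost 74, fixed 69 → total 143.
Compare {F-β, F-ε}: bandwidth cost 99 + fixed 58 = 157.
Compare {F-β, F-γ}: bandwidth cost 104 + fixed 60 = 164.
Compare {F-β, F-δ, F-ε}: bandwidth cost 74 + fixed 91 = 165.
All other subsets cost ≥ 157. Minimum total cost: 143.

143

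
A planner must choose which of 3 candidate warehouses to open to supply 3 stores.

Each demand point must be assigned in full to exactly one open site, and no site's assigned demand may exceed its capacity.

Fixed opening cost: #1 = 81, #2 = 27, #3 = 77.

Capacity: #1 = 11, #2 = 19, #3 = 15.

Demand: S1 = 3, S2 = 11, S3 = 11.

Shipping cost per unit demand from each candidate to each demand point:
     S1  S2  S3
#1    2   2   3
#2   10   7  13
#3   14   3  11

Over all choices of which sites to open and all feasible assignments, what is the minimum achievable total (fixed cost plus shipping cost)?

248

Open {#1, #2}; cheapest assignment that respects the capacities:
  #1 (cap 11, load 11): S3 — cost 11×3 = 33
  #2 (cap 19, load 14): S1, S2 — cost 3×10 + 11×7 = 107
  Shipping 140, fixed 108 → total 248.
  Any other capacity-feasible assignment to {#1, #2} ships for at least 140.
Compare {#1, #3}: its best feasible assignment gives total 266.
Compare {#1, #2, #3}: its best feasible assignment gives total 281.
Every other set of open sites that can feasibly serve all demand totals ≥ 266 even under its best assignment. Minimum: 248.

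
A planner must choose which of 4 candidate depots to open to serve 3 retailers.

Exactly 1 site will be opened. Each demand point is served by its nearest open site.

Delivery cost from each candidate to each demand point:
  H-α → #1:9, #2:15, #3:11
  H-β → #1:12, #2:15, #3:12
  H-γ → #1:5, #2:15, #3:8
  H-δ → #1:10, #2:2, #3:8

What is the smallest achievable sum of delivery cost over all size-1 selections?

20

Open {H-δ}.
  #1→H-δ 10, #2→H-δ 2, #3→H-δ 8  ⇒ total 20.
Compare {H-γ}: total 28.
Compare {H-α}: total 35.
No size-1 selection does better; minimum is 20.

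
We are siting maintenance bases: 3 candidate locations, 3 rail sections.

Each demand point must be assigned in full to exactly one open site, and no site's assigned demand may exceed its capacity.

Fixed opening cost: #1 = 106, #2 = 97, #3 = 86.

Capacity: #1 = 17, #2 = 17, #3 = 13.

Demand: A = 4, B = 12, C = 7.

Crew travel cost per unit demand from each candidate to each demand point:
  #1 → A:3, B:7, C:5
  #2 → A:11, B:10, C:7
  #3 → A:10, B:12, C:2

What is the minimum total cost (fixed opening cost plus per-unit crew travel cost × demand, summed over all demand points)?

302

Open {#1, #3}; cheapest assignment that respects the capacities:
  #1 (cap 17, load 16): A, B — cost 4×3 + 12×7 = 96
  #3 (cap 13, load 7): C — cost 7×2 = 14
  Shipping 110, fixed 192 → total 302.
  Any other capacity-feasible assignment to {#1, #3} ships for at least 110.
Compare {#1, #2}: its best feasible assignment gives total 348.
Compare {#2, #3}: its best feasible assignment gives total 357.
Every other set of open sites that can feasibly serve all demand totals ≥ 348 even under its best assignment. Minimum: 302.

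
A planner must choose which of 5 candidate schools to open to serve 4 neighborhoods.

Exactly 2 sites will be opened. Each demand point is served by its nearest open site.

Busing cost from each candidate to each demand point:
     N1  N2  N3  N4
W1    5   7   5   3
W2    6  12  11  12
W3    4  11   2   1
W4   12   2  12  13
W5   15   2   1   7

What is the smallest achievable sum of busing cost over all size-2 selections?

Open {W3, W5}.
  N1→W3 4, N2→W5 2, N3→W5 1, N4→W3 1  ⇒ total 8.
Compare {W3, W4}: total 9.
Compare {W1, W5}: total 11.
No size-2 selection does better; minimum is 8.

8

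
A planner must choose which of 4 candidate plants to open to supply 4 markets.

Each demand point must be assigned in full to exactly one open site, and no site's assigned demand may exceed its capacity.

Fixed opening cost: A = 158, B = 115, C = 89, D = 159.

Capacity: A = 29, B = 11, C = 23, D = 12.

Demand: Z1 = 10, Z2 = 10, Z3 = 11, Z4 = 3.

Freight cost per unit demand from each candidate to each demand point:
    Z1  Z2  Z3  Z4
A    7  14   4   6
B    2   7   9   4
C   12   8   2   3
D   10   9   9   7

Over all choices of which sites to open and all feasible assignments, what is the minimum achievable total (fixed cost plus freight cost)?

Open {A, C}; cheapest assignment that respects the capacities:
  A (cap 29, load 13): Z1, Z4 — cost 10×7 + 3×6 = 88
  C (cap 23, load 21): Z2, Z3 — cost 10×8 + 11×2 = 102
  Shipping 190, fixed 247 → total 437.
  Any other capacity-feasible assignment to {A, C} ships for at least 190.
Compare {A, B}: its best feasible assignment gives total 475.
Compare {A, B, C}: its best feasible assignment gives total 502.
Every other set of open sites that can feasibly serve all demand totals ≥ 475 even under its best assignment. Minimum: 437.

437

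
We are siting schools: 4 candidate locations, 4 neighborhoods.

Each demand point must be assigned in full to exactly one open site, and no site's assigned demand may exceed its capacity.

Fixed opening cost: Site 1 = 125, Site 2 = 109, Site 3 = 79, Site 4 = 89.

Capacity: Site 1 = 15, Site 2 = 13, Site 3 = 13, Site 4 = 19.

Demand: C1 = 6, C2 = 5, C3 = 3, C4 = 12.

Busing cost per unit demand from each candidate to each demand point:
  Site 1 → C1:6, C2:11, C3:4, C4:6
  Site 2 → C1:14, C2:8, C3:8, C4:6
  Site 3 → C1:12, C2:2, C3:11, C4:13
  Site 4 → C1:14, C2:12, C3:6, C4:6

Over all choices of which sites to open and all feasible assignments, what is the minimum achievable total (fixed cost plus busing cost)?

340

Open {Site 3, Site 4}; cheapest assignment that respects the capacities:
  Site 3 (cap 13, load 11): C1, C2 — cost 6×12 + 5×2 = 82
  Site 4 (cap 19, load 15): C3, C4 — cost 3×6 + 12×6 = 90
  Shipping 172, fixed 168 → total 340.
  Any other capacity-feasible assignment to {Site 3, Site 4} ships for at least 172.
Compare {Site 1, Site 3}: its best feasible assignment gives total 370.
Compare {Site 1, Site 4}: its best feasible assignment gives total 389.
Every other set of open sites that can feasibly serve all demand totals ≥ 370 even under its best assignment. Minimum: 340.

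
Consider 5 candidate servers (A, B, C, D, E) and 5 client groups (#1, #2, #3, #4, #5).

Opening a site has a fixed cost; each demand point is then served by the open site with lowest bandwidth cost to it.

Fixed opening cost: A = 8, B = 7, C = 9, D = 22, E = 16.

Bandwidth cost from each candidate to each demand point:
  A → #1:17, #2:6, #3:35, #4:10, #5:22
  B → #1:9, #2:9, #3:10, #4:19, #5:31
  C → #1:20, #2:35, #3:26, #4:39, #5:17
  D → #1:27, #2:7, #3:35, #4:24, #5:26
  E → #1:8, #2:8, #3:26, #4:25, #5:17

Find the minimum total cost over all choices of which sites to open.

Open {A, B}: assign each demand point to its cheapest open site.
  #1→B 9, #2→A 6, #3→B 10, #4→A 10, #5→A 22
  bandwidth cost 57, fixed 15 → total 72.
Compare {A, B, C}: bandwidth cost 52 + fixed 24 = 76.
Compare {B, C}: bandwidth cost 64 + fixed 16 = 80.
Compare {A, B, E}: bandwidth cost 51 + fixed 31 = 82.
All other subsets cost ≥ 76. Minimum total cost: 72.

72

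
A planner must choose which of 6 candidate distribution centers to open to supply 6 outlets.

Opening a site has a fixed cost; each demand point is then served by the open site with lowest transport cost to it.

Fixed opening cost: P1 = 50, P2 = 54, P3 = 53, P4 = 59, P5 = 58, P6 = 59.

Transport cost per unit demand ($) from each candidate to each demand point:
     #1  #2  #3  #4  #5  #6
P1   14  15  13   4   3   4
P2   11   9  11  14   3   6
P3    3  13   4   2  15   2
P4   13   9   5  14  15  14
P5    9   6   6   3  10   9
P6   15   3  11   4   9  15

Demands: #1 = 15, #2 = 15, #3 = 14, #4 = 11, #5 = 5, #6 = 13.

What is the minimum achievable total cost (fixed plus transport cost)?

Open {P3, P6}: assign each demand point to its cheapest open site.
  #1→P3 15×3=45, #2→P6 15×3=45, #3→P3 14×4=56, #4→P3 11×2=22, #5→P6 5×9=45, #6→P3 13×2=26
  transport cost 239, fixed 112 → total 351.
Compare {P1, P3, P6}: transport cost 209 + fixed 162 = 371.
Compare {P2, P3, P6}: transport cost 209 + fixed 166 = 375.
Compare {P3, P5}: transport cost 289 + fixed 111 = 400.
All other subsets cost ≥ 371. Minimum total cost: 351.

351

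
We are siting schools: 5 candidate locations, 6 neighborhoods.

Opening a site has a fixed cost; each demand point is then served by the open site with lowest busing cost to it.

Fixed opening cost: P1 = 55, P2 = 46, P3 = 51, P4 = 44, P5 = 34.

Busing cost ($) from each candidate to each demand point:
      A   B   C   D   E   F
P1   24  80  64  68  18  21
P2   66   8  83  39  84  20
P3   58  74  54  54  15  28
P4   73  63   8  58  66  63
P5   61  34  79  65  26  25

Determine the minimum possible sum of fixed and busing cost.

Open {P1, P2, P4}: assign each demand point to its cheapest open site.
  A→P1 24, B→P2 8, C→P4 8, D→P2 39, E→P1 18, F→P2 20
  busing cost 117, fixed 145 → total 262.
Compare {P1, P2}: busing cost 173 + fixed 101 = 274.
Compare {P2, P4, P5}: busing cost 162 + fixed 124 = 286.
Compare {P2, P3, P4}: busing cost 148 + fixed 141 = 289.
All other subsets cost ≥ 274. Minimum total cost: 262.

262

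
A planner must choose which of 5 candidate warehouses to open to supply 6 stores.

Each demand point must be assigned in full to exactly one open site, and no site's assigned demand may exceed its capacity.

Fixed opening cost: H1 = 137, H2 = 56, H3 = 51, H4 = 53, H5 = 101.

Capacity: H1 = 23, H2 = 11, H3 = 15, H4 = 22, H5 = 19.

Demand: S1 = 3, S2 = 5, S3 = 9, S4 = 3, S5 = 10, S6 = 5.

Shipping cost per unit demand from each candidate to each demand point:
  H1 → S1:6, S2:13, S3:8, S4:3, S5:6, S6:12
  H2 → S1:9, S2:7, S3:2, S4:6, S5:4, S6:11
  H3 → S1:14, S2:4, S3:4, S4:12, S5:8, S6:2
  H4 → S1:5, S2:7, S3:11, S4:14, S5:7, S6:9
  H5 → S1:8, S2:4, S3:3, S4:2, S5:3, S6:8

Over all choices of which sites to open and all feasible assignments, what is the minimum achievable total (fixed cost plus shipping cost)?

Open {H3, H4}; cheapest assignment that respects the capacities:
  H3 (cap 15, load 14): S3, S6 — cost 9×4 + 5×2 = 46
  H4 (cap 22, load 21): S1, S2, S4, S5 — cost 3×5 + 5×7 + 3×14 + 10×7 = 162
  Shipping 208, fixed 104 → total 312.
  Any other capacity-feasible assignment to {H3, H4} ships for at least 208.
Compare {H2, H3, H5}: its best feasible assignment gives total 316.
Compare {H3, H4, H5}: its best feasible assignment gives total 322.
Every other set of open sites that can feasibly serve all demand totals ≥ 316 even under its best assignment. Minimum: 312.

312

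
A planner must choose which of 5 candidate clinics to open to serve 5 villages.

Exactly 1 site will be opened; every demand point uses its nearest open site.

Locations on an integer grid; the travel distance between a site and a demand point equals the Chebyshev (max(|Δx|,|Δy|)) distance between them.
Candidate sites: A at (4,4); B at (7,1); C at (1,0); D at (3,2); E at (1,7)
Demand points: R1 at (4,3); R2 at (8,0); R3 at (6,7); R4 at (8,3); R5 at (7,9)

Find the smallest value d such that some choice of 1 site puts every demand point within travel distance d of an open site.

Open {A}.
  Farthest demand point is R5 at travel distance 5 (to A); all others are ≤ 5.
With {D} the worst case is 7.
With {E} the worst case is 7.
No size-1 selection achieves below 5.

5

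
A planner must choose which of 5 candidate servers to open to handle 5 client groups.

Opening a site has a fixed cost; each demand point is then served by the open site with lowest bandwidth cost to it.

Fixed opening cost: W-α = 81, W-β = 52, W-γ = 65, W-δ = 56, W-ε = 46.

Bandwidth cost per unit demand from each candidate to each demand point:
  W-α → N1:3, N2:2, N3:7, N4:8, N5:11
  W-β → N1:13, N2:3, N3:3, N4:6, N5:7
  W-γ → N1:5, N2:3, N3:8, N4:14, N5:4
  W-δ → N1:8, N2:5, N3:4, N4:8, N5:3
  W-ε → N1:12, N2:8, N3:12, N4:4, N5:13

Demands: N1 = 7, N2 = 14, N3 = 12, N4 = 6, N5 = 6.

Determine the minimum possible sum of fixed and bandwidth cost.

290

Open {W-β, W-γ}: assign each demand point to its cheapest open site.
  N1→W-γ 7×5=35, N2→W-β 14×3=42, N3→W-β 12×3=36, N4→W-β 6×6=36, N5→W-γ 6×4=24
  bandwidth cost 173, fixed 117 → total 290.
Compare {W-δ}: bandwidth cost 240 + fixed 56 = 296.
Compare {W-α, W-β}: bandwidth cost 163 + fixed 133 = 296.
Compare {W-β, W-δ}: bandwidth cost 188 + fixed 108 = 296.
All other subsets cost ≥ 296. Minimum total cost: 290.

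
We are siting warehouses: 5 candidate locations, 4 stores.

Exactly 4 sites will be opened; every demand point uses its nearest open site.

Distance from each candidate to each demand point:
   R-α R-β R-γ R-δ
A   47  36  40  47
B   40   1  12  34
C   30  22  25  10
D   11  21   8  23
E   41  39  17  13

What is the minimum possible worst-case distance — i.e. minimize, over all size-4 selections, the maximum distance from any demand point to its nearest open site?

11

Open {A, B, C, D}.
  Farthest demand point is R-α at distance 11 (to D); all others are ≤ 11.
With {B, C, D, E} the worst case is 11.
With {A, B, D, E} the worst case is 13.
No size-4 selection achieves below 11.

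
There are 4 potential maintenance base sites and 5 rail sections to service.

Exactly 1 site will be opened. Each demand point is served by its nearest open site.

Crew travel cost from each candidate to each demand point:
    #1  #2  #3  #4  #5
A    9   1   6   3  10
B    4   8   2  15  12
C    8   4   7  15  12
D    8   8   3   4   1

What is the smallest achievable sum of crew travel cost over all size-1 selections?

Open {D}.
  #1→D 8, #2→D 8, #3→D 3, #4→D 4, #5→D 1  ⇒ total 24.
Compare {A}: total 29.
Compare {B}: total 41.
No size-1 selection does better; minimum is 24.

24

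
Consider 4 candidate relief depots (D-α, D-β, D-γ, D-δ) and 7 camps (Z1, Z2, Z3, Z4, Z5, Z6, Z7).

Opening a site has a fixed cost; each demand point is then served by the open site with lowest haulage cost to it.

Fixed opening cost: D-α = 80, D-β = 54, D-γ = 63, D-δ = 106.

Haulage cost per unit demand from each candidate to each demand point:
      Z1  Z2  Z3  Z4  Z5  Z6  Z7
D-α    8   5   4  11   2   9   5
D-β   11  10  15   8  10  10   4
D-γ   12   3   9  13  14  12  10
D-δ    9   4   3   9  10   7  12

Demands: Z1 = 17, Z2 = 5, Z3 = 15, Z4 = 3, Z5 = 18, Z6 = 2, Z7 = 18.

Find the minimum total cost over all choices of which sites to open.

Open {D-α}: assign each demand point to its cheapest open site.
  Z1→D-α 17×8=136, Z2→D-α 5×5=25, Z3→D-α 15×4=60, Z4→D-α 3×11=33, Z5→D-α 18×2=36, Z6→D-α 2×9=18, Z7→D-α 18×5=90
  haulage cost 398, fixed 80 → total 478.
Compare {D-α, D-β}: haulage cost 371 + fixed 134 = 505.
Compare {D-α, D-γ}: haulage cost 388 + fixed 143 = 531.
Compare {D-α, D-δ}: haulage cost 368 + fixed 186 = 554.
All other subsets cost ≥ 505. Minimum total cost: 478.

478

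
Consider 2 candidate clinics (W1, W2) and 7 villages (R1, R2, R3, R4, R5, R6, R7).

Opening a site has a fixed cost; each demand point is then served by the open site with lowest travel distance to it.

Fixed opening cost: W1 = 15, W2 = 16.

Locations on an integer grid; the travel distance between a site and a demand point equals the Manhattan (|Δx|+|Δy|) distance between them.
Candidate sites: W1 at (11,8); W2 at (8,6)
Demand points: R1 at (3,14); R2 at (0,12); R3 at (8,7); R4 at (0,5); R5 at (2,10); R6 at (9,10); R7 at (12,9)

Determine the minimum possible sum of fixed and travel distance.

75

Open {W2}: assign each demand point to its cheapest open site.
  R1→W2 13, R2→W2 14, R3→W2 1, R4→W2 9, R5→W2 10, R6→W2 5, R7→W2 7
  travel distance 59, fixed 16 → total 75.
Compare {W1}: travel distance 64 + fixed 15 = 79.
Compare {W1, W2}: travel distance 53 + fixed 31 = 84.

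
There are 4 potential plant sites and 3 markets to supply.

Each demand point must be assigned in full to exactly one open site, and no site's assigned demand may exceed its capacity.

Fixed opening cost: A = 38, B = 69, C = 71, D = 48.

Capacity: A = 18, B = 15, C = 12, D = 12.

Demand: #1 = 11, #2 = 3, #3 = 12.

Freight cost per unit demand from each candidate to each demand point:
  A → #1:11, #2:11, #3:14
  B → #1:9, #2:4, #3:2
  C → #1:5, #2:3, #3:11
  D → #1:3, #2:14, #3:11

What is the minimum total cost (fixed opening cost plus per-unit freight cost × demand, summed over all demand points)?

Open {B, D}; cheapest assignment that respects the capacities:
  B (cap 15, load 15): #2, #3 — cost 3×4 + 12×2 = 36
  D (cap 12, load 11): #1 — cost 11×3 = 33
  Shipping 69, fixed 117 → total 186.
  Any other capacity-feasible assignment to {B, D} ships for at least 69.
Compare {A, B, D}: its best feasible assignment gives total 224.
Compare {B, C}: its best feasible assignment gives total 231.
Every other set of open sites that can feasibly serve all demand totals ≥ 224 even under its best assignment. Minimum: 186.

186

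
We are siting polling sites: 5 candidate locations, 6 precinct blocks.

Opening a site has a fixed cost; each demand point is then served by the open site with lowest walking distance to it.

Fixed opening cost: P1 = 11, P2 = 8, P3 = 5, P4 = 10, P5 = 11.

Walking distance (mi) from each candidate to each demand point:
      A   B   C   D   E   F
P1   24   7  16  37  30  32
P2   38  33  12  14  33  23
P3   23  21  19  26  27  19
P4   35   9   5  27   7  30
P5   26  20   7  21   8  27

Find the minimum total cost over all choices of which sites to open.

100

Open {P2, P3, P4}: assign each demand point to its cheapest open site.
  A→P3 23, B→P4 9, C→P4 5, D→P2 14, E→P4 7, F→P3 19
  walking distance 77, fixed 23 → total 100.
Compare {P3, P4}: walking distance 89 + fixed 15 = 104.
Compare {P1, P2, P4}: walking distance 80 + fixed 29 = 109.
Compare {P1, P2, P3, P4}: walking distance 75 + fixed 34 = 109.
All other subsets cost ≥ 104. Minimum total cost: 100.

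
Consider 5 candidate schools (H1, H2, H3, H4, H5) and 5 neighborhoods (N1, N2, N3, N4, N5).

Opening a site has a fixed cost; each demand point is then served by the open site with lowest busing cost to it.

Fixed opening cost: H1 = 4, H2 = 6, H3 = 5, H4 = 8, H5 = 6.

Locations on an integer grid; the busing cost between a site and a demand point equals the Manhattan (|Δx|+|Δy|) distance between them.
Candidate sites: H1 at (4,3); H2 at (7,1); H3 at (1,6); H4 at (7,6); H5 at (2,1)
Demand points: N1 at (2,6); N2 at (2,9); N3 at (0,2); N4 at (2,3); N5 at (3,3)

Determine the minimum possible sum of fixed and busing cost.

Open {H1, H3}: assign each demand point to its cheapest open site.
  N1→H3 1, N2→H3 4, N3→H1 5, N4→H1 2, N5→H1 1
  busing cost 13, fixed 9 → total 22.
Compare {H3}: busing cost 19 + fixed 5 = 24.
Compare {H3, H5}: busing cost 13 + fixed 11 = 24.
Compare {H1}: busing cost 21 + fixed 4 = 25.
All other subsets cost ≥ 24. Minimum total cost: 22.

22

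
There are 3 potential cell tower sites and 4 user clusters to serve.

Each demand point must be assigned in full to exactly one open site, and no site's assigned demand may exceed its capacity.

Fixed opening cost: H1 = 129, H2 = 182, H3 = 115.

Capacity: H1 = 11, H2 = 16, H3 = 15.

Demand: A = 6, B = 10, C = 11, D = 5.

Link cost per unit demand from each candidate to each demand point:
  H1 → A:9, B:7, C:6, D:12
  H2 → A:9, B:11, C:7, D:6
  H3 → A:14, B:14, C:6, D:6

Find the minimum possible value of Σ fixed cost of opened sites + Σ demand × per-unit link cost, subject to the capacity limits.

Open {H1, H2, H3}; cheapest assignment that respects the capacities:
  H1 (cap 11, load 10): B — cost 10×7 = 70
  H2 (cap 16, load 11): A, D — cost 6×9 + 5×6 = 84
  H3 (cap 15, load 11): C — cost 11×6 = 66
  Shipping 220, fixed 426 → total 646.
  Any other capacity-feasible assignment to {H1, H2, H3} ships for at least 220.
Total demand is 32 and no other set of sites has combined capacity ≥ 32, so {H1, H2, H3} is the only feasible choice of open sites. Minimum: 646.

646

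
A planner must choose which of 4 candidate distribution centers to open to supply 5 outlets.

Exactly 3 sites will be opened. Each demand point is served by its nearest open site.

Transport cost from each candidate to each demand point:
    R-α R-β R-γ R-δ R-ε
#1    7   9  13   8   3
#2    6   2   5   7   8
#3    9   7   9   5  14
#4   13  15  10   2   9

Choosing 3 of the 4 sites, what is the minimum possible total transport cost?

Open {#1, #2, #4}.
  R-α→#2 6, R-β→#2 2, R-γ→#2 5, R-δ→#4 2, R-ε→#1 3  ⇒ total 18.
Compare {#1, #2, #3}: total 21.
Compare {#2, #3, #4}: total 23.
No size-3 selection does better; minimum is 18.

18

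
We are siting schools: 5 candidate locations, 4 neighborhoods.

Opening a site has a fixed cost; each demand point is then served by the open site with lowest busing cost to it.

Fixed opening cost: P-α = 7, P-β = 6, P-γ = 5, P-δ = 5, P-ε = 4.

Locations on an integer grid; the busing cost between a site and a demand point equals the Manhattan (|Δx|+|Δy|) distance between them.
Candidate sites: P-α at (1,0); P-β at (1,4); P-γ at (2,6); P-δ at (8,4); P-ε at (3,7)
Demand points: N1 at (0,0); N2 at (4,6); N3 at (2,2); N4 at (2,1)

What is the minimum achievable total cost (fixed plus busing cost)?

Open {P-α, P-ε}: assign each demand point to its cheapest open site.
  N1→P-α 1, N2→P-ε 2, N3→P-α 3, N4→P-α 2
  busing cost 8, fixed 11 → total 19.
Compare {P-α, P-γ}: busing cost 8 + fixed 12 = 20.
Compare {P-α}: busing cost 15 + fixed 7 = 22.
Compare {P-β}: busing cost 17 + fixed 6 = 23.
All other subsets cost ≥ 20. Minimum total cost: 19.

19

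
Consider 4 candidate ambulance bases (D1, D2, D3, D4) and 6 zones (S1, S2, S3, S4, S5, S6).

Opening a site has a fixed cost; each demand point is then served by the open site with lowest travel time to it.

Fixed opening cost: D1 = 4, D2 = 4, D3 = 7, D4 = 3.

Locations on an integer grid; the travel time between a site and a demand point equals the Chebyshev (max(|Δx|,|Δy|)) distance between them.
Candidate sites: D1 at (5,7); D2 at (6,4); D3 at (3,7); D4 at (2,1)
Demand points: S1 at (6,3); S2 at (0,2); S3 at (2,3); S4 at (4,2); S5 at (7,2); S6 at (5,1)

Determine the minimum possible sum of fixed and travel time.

Open {D2, D4}: assign each demand point to its cheapest open site.
  S1→D2 1, S2→D4 2, S3→D4 2, S4→D2 2, S5→D2 2, S6→D2 3
  travel time 12, fixed 7 → total 19.
Compare {D4}: travel time 18 + fixed 3 = 21.
Compare {D2}: travel time 18 + fixed 4 = 22.
Compare {D1, D2, D4}: travel time 12 + fixed 11 = 23.
All other subsets cost ≥ 21. Minimum total cost: 19.

19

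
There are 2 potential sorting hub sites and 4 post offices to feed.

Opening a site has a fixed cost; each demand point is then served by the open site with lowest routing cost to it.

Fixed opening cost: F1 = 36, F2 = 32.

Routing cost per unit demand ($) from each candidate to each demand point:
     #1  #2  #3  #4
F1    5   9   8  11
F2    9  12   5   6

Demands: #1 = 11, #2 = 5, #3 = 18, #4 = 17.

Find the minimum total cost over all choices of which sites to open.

Open {F1, F2}: assign each demand point to its cheapest open site.
  #1→F1 11×5=55, #2→F1 5×9=45, #3→F2 18×5=90, #4→F2 17×6=102
  routing cost 292, fixed 68 → total 360.
Compare {F2}: routing cost 351 + fixed 32 = 383.
Compare {F1}: routing cost 431 + fixed 36 = 467.

360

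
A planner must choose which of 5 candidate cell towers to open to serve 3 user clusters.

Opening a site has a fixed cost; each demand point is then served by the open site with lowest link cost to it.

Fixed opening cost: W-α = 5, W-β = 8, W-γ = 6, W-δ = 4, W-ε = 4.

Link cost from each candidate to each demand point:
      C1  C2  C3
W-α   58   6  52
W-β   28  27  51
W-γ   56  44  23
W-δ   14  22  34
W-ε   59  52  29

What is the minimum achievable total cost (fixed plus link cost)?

58

Open {W-α, W-γ, W-δ}: assign each demand point to its cheapest open site.
  C1→W-δ 14, C2→W-α 6, C3→W-γ 23
  link cost 43, fixed 15 → total 58.
Compare {W-α, W-δ, W-ε}: link cost 49 + fixed 13 = 62.
Compare {W-α, W-γ, W-δ, W-ε}: link cost 43 + fixed 19 = 62.
Compare {W-α, W-δ}: link cost 54 + fixed 9 = 63.
All other subsets cost ≥ 62. Minimum total cost: 58.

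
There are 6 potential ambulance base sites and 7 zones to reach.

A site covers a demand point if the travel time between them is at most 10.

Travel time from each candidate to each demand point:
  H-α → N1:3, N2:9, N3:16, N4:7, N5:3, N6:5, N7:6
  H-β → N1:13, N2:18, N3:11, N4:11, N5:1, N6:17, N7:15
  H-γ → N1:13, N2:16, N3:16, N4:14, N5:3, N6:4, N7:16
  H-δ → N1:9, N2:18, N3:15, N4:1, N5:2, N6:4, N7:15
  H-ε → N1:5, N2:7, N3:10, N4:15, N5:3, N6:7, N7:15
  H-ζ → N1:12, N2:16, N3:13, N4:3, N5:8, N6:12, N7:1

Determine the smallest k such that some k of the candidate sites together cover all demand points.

2

Coverage sets (demand points within 10 of each site):
  H-α: {N1, N2, N4, N5, N6, N7}
  H-β: {N5}
  H-γ: {N5, N6}
  H-δ: {N1, N4, N5, N6}
  H-ε: {N1, N2, N3, N5, N6}
  H-ζ: {N4, N5, N7}
No single site covers all 7 demand points.
But {H-α, H-ε} covers everything, so the minimum is 2.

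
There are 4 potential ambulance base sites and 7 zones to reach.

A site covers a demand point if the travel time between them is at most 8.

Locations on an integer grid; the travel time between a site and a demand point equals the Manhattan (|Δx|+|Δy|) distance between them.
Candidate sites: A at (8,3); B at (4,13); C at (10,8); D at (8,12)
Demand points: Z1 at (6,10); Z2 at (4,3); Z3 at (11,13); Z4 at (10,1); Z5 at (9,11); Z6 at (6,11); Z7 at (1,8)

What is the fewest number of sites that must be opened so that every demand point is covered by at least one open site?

2

Coverage sets (demand points within 8 of each site):
  A: {Z2, Z4}
  B: {Z1, Z3, Z5, Z6, Z7}
  C: {Z1, Z3, Z4, Z5, Z6}
  D: {Z1, Z3, Z5, Z6}
No single site covers all 7 demand points.
But {A, B} covers everything, so the minimum is 2.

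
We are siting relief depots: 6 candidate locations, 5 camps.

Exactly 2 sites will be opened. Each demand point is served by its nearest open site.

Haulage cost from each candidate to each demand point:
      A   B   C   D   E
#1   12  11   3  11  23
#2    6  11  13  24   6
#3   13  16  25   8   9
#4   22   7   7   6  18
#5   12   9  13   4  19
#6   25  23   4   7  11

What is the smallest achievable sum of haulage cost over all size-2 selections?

32

Open {#2, #4}.
  A→#2 6, B→#4 7, C→#4 7, D→#4 6, E→#2 6  ⇒ total 32.
Compare {#2, #6}: total 34.
Compare {#1, #2}: total 37.
No size-2 selection does better; minimum is 32.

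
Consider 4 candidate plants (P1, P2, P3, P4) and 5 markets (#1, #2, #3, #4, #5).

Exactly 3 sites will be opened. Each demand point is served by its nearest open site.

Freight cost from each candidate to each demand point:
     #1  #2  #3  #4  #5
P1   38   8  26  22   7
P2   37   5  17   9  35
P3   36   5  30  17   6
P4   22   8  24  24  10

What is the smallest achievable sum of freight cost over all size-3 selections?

Open {P2, P3, P4}.
  #1→P4 22, #2→P2 5, #3→P2 17, #4→P2 9, #5→P3 6  ⇒ total 59.
Compare {P1, P2, P4}: total 60.
Compare {P1, P2, P3}: total 73.
No size-3 selection does better; minimum is 59.

59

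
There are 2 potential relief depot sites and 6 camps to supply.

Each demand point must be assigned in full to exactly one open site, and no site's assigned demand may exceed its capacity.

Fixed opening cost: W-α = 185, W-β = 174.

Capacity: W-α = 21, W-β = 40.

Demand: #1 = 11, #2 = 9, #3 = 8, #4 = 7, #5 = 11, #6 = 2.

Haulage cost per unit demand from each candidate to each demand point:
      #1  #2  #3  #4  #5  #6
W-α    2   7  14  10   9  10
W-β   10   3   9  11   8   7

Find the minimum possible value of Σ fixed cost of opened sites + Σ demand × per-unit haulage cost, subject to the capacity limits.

Open {W-α, W-β}; cheapest assignment that respects the capacities:
  W-α (cap 21, load 18): #1, #4 — cost 11×2 + 7×10 = 92
  W-β (cap 40, load 30): #2, #3, #5, #6 — cost 9×3 + 8×9 + 11×8 + 2×7 = 201
  Shipping 293, fixed 359 → total 652.
  Any other capacity-feasible assignment to {W-α, W-β} ships for at least 293.
Total demand is 48 and no other set of sites has combined capacity ≥ 48, so {W-α, W-β} is the only feasible choice of open sites. Minimum: 652.

652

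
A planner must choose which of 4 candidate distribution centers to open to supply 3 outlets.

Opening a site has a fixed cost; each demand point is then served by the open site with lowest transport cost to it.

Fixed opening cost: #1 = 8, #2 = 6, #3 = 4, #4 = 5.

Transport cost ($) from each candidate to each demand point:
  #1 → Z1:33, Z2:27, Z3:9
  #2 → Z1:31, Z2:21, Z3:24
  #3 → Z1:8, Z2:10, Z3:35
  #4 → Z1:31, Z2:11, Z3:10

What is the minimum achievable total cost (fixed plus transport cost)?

37

Open {#3, #4}: assign each demand point to its cheapest open site.
  Z1→#3 8, Z2→#3 10, Z3→#4 10
  transport cost 28, fixed 9 → total 37.
Compare {#1, #3}: transport cost 27 + fixed 12 = 39.
Compare {#2, #3, #4}: transport cost 28 + fixed 15 = 43.
Compare {#1, #3, #4}: transport cost 27 + fixed 17 = 44.
All other subsets cost ≥ 39. Minimum total cost: 37.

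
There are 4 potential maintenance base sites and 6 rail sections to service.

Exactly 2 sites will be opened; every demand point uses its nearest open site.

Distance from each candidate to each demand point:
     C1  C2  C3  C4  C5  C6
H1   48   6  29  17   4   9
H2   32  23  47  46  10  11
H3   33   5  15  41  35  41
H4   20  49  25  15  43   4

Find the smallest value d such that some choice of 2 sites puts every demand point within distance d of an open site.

25

Open {H1, H4}.
  Farthest demand point is C3 at distance 25 (to H4); all others are ≤ 25.
With {H2, H4} the worst case is 25.
With {H1, H2} the worst case is 32.
No size-2 selection achieves below 25.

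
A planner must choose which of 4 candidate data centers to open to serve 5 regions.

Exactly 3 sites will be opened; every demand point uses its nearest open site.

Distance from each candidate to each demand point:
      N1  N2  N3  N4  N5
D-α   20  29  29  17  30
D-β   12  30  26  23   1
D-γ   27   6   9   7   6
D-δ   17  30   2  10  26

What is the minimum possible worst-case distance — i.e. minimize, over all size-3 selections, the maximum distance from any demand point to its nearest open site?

12

Open {D-α, D-β, D-γ}.
  Farthest demand point is N1 at distance 12 (to D-β); all others are ≤ 12.
With {D-β, D-γ, D-δ} the worst case is 12.
With {D-α, D-γ, D-δ} the worst case is 17.
No size-3 selection achieves below 12.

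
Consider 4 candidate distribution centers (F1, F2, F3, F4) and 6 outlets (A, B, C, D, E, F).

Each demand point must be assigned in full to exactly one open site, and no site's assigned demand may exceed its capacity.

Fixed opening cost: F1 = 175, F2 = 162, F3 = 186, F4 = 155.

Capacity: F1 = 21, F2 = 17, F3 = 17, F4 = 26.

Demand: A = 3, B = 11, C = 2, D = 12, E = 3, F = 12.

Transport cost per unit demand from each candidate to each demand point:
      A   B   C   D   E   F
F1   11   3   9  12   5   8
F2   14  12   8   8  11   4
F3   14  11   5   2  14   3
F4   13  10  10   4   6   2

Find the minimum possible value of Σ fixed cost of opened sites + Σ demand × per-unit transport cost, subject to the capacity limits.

501

Open {F1, F4}; cheapest assignment that respects the capacities:
  F1 (cap 21, load 19): A, B, C, E — cost 3×11 + 11×3 + 2×9 + 3×5 = 99
  F4 (cap 26, load 24): D, F — cost 12×4 + 12×2 = 72
  Shipping 171, fixed 330 → total 501.
  Any other capacity-feasible assignment to {F1, F4} ships for at least 171.
Compare {F3, F4}: its best feasible assignment gives total 569.
Compare {F2, F4}: its best feasible assignment gives total 599.
Every other set of open sites that can feasibly serve all demand totals ≥ 569 even under its best assignment. Minimum: 501.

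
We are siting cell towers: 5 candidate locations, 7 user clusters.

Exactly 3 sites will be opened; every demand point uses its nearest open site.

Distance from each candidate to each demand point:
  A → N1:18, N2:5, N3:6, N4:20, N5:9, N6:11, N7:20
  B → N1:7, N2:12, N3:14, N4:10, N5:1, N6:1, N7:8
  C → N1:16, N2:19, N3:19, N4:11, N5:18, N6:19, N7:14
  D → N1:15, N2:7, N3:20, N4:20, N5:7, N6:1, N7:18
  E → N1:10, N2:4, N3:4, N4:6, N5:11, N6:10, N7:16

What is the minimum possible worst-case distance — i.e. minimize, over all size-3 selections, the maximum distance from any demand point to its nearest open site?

8

Open {A, B, E}.
  Farthest demand point is N7 at distance 8 (to B); all others are ≤ 8.
With {B, C, E} the worst case is 8.
With {B, D, E} the worst case is 8.
No size-3 selection achieves below 8.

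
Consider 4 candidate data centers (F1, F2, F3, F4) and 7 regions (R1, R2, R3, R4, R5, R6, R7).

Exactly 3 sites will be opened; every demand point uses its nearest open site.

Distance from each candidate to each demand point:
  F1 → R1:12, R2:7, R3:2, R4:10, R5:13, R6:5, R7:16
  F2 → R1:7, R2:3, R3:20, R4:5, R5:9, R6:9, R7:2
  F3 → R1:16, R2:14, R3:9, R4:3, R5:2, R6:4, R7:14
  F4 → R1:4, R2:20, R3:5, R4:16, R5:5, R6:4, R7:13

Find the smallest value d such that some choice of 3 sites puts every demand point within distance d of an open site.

5

Open {F1, F2, F4}.
  Farthest demand point is R4 at distance 5 (to F2); all others are ≤ 5.
With {F2, F3, F4} the worst case is 5.
With {F1, F2, F3} the worst case is 7.
No size-3 selection achieves below 5.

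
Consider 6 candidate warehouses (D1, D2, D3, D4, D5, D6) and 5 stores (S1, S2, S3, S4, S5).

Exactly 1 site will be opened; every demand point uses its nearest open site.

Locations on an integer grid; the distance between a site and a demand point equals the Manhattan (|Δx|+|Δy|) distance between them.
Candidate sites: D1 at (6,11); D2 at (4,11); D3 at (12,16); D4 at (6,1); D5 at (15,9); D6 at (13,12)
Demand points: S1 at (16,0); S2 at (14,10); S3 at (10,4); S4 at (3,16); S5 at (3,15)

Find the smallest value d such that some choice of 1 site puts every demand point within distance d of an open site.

Open {D6}.
  Farthest demand point is S1 at distance 15 (to D6); all others are ≤ 15.
With {D4} the worst case is 18.
With {D5} the worst case is 19.
No size-1 selection achieves below 15.

15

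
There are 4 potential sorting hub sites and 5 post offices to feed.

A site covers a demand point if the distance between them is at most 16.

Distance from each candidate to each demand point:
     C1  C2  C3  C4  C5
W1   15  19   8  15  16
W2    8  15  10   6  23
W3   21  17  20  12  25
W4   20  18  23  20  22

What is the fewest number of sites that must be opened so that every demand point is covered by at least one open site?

2

Coverage sets (demand points within 16 of each site):
  W1: {C1, C3, C4, C5}
  W2: {C1, C2, C3, C4}
  W3: {C4}
  W4: {}
No single site covers all 5 demand points.
But {W1, W2} covers everything, so the minimum is 2.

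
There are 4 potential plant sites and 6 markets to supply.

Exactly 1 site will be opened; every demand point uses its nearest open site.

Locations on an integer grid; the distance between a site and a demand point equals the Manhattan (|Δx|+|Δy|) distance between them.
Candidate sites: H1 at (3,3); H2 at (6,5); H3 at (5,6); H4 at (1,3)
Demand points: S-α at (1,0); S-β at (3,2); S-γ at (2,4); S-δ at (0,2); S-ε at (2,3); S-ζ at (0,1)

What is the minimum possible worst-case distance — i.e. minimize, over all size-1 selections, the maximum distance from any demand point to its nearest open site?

Open {H4}.
  Farthest demand point is S-α at distance 3 (to H4); all others are ≤ 3.
With {H1} the worst case is 5.
With {H2} the worst case is 10.
No size-1 selection achieves below 3.

3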